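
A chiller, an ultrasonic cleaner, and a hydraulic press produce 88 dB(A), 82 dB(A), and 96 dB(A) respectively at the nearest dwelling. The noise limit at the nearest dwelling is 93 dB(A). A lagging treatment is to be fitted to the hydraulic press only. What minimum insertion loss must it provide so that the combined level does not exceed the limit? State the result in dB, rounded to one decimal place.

5.2 dB

Fixed contribution from the other sources: Σ 10^(L/10) = 10^(88/10) + 10^(82/10) = 7.894e+08 (88.97 dB(A)).
To meet 93 dB(A) overall, the treated hydraulic press may contribute at most 10^(93/10) − 7.894e+08 = 1.206e+09, i.e. 90.81 dB(A).
So the hydraulic press must be reduced from 96 to 90.81 dB(A): IL = 5.19 dB.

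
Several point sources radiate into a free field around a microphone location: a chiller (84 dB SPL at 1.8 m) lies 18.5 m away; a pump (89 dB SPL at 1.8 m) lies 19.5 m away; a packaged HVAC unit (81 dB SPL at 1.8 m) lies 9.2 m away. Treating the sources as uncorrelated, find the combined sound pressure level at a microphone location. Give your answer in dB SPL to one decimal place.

Apply inverse-square spreading to bring every level to the receiver, then sum 10^(L/10).
chiller: 84 − 20·log₁₀(18.5/1.8) = 84 − 20.24 = 63.76 dB SPL.
pump: 89 − 20·log₁₀(19.5/1.8) = 89 − 20.70 = 68.30 dB SPL.
packaged HVAC unit: 81 − 20·log₁₀(9.2/1.8) = 81 − 14.17 = 66.83 dB SPL.
Σ 10^(L/10) = 1.397e+07 → L_total = 10·log₁₀(1.397e+07) = 71.45 dB SPL.

71.5 dB SPL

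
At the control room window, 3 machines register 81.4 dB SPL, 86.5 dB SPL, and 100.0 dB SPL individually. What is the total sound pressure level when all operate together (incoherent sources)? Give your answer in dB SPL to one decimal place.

For uncorrelated sources the intensities add, so convert each level to linear form, sum, and take 10·log₁₀ of the total.
Σ 10^(L/10) = 10^(81.4/10) + 10^(86.5/10) + 10^(100.0/10) = 1.058e+10.
L_total = 10·log₁₀(1.058e+10) = 100.25 dB SPL.

100.2 dB SPL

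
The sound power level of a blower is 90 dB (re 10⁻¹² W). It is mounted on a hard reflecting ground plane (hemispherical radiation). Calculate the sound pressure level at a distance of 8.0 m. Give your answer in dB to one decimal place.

64.0 dB

The power spreads over a hemisphere of area 2π·r², so L_p = L_w − 10·log₁₀(2π·r²).
2π·r² = 402.1 m², 10·log₁₀ of that is 26.044 dB.
L_p = 90 − 26.044 = 63.96 dB.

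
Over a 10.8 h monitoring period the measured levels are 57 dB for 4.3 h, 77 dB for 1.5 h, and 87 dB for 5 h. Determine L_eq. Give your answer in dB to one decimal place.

83.8 dB

Weight each interval's intensity by its duration and average over T = 10.8 h:
Σ tᵢ·10^(Lᵢ/10) = 4.3·10^(57/10) + 1.5·10^(77/10) + 5·10^(87/10) = 2.583e+09.
L_eq = 10·log₁₀(2.583e+09/10.8) = 83.79 dB.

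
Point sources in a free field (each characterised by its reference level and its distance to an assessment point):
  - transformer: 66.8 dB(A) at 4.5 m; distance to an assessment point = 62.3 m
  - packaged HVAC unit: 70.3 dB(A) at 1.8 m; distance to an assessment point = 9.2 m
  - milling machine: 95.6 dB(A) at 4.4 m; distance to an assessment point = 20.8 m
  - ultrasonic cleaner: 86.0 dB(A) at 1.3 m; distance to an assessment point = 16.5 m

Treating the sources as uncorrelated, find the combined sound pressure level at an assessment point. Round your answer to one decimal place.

Apply inverse-square spreading to bring every level to the receiver, then sum 10^(L/10).
transformer: 66.8 − 20·log₁₀(62.3/4.5) = 66.8 − 22.83 = 43.97 dB(A).
packaged HVAC unit: 70.3 − 20·log₁₀(9.2/1.8) = 70.3 − 14.17 = 56.13 dB(A).
milling machine: 95.6 − 20·log₁₀(20.8/4.4) = 95.6 − 13.49 = 82.11 dB(A).
ultrasonic cleaner: 86.0 − 20·log₁₀(16.5/1.3) = 86.0 − 22.07 = 63.93 dB(A).
Σ 10^(L/10) = 1.654e+08 → L_total = 10·log₁₀(1.654e+08) = 82.18 dB(A).

82.2 dB(A)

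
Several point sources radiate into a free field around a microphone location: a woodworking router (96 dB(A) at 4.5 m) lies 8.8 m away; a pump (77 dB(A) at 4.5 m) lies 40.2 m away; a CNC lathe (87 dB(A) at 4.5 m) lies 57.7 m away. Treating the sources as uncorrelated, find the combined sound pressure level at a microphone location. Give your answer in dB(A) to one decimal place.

Propagate each source to the receiver with L = L_ref − 20·log₁₀(r/r_ref), then add intensities.
woodworking router: 96 − 20·log₁₀(8.8/4.5) = 96 − 5.83 = 90.17 dB(A).
pump: 77 − 20·log₁₀(40.2/4.5) = 77 − 19.02 = 57.98 dB(A).
CNC lathe: 87 − 20·log₁₀(57.7/4.5) = 87 − 22.16 = 64.84 dB(A).
Σ 10^(L/10) = 1.045e+09 → L_total = 10·log₁₀(1.045e+09) = 90.19 dB(A).

90.2 dB(A)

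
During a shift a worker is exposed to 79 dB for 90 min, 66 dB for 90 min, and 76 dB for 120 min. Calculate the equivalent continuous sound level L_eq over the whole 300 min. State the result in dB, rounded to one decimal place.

L_eq = 10·log₁₀[(1/T)·Σ tᵢ·10^(Lᵢ/10)] with T = 300 min.
Σ tᵢ·10^(Lᵢ/10) = 90·10^(79/10) + 90·10^(66/10) + 120·10^(76/10) = 1.228e+10.
L_eq = 10·log₁₀(1.228e+10/300) = 76.12 dB.

76.1 dB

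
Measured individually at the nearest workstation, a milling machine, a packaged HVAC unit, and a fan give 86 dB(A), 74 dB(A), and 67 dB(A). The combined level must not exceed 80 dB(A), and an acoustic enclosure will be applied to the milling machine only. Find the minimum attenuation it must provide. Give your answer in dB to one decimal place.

7.6 dB

Everything except the milling machine sums to 10^(74/10) + 10^(67/10) = 3.013e+07 in linear terms, 74.79 dB(A).
The limit corresponds to 10^(80/10) = 1.000e+08; subtracting the fixed part leaves 6.987e+07 for the milling machine, i.e. 78.44 dB(A).
Required insertion loss = 86 − 78.44 = 7.56 dB.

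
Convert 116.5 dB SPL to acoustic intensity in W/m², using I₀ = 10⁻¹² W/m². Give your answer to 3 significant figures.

0.447 W/m²

I = I₀·10^(L/10) = 10⁻¹² × 10^(116.5/10) = 10^(-0.350).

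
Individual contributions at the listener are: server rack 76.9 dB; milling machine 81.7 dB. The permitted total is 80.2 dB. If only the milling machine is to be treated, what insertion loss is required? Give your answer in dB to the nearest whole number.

Everything except the milling machine sums to 10^(76.9/10) = 4.898e+07 in linear terms, 76.90 dB.
To meet 80.2 dB overall, the treated milling machine may contribute at most 10^(80.2/10) − 4.898e+07 = 5.573e+07, i.e. 77.46 dB.
Required insertion loss = 81.7 − 77.46 = 4.24 dB.

4 dB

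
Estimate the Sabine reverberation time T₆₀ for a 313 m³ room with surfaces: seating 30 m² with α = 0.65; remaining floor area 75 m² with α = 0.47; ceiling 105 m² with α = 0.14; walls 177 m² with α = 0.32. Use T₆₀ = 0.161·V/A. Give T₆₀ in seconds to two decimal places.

0.40 s

Summing Sᵢαᵢ: 30·0.65 + 75·0.47 + 105·0.14 + 177·0.32 = 126.09 m².
T₆₀ = 0.161 × 313 / 126.09 = 0.400 s.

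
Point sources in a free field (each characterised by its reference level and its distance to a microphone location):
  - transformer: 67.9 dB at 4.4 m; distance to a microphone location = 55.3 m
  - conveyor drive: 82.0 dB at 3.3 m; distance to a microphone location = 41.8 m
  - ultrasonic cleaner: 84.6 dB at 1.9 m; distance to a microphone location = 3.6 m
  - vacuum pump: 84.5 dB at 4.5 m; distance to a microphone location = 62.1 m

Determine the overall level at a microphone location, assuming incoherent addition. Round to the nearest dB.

79 dB

Propagate each source to the receiver with L = L_ref − 20·log₁₀(r/r_ref), then add intensities.
transformer: 67.9 − 20·log₁₀(55.3/4.4) = 67.9 − 21.99 = 45.91 dB.
conveyor drive: 82.0 − 20·log₁₀(41.8/3.3) = 82.0 − 22.05 = 59.95 dB.
ultrasonic cleaner: 84.6 − 20·log₁₀(3.6/1.9) = 84.6 − 5.55 = 79.05 dB.
vacuum pump: 84.5 − 20·log₁₀(62.1/4.5) = 84.5 − 22.80 = 61.70 dB.
Σ 10^(L/10) = 8.284e+07 → L_total = 10·log₁₀(8.284e+07) = 79.18 dB.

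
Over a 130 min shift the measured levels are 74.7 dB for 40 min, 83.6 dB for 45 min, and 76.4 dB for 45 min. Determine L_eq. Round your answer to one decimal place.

80.1 dB

L_eq = 10·log₁₀[(1/T)·Σ tᵢ·10^(Lᵢ/10)] with T = 130 min.
Σ tᵢ·10^(Lᵢ/10) = 40·10^(74.7/10) + 45·10^(83.6/10) + 45·10^(76.4/10) = 1.345e+10.
L_eq = 10·log₁₀(1.345e+10/130) = 80.15 dB.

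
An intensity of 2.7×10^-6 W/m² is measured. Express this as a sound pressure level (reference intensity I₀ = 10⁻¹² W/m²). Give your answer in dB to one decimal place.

64.3 dB

I/I₀ = 2.7×10^-6/10⁻¹² = 2.7×10^6, and L = 10·log₁₀(I/I₀).
L = 10·(0.4314 + 6) = 64.31 dB.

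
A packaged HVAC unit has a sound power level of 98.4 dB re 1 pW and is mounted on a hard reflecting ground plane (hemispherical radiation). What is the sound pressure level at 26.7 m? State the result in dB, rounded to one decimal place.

61.9 dB

Free-field hemispherical radiation: L_p = L_w − 10·log₁₀(2π·r²), r = 26.7 m.
2π·r² = 4479 m², 10·log₁₀ of that is 36.512 dB.
L_p = 98.4 − 36.512 = 61.89 dB.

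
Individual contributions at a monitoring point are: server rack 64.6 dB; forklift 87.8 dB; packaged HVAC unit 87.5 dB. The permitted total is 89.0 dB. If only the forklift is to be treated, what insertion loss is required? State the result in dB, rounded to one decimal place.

4.2 dB

Fixed contribution from the other sources: Σ 10^(L/10) = 10^(64.6/10) + 10^(87.5/10) = 5.652e+08 (87.52 dB).
The limit corresponds to 10^(89.0/10) = 7.943e+08; subtracting the fixed part leaves 2.291e+08 for the forklift, i.e. 83.60 dB.
So the forklift must be reduced from 87.8 to 83.60 dB: IL = 4.20 dB.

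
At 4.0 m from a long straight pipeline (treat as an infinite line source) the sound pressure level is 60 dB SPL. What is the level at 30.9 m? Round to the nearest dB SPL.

For a line source, L₂ = L₁ − 10·log₁₀(r₂/r₁).
L₂ = 60 − 10·log₁₀(30.9/4.0) = 60 − 8.879 = 51.12 dB SPL.

51 dB SPL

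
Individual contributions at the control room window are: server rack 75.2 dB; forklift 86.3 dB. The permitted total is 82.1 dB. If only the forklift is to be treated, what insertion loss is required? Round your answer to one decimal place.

The untreated sources together contribute 10^(75.2/10) = 3.311e+07, i.e. 75.20 dB.
The limit corresponds to 10^(82.1/10) = 1.622e+08; subtracting the fixed part leaves 1.291e+08 for the forklift, i.e. 81.11 dB.
Required insertion loss = 86.3 − 81.11 = 5.19 dB.

5.2 dB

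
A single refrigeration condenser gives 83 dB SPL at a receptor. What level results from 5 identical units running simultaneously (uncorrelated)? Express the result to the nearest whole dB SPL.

90 dB SPL

L_total = L₁ + 10·log₁₀ N for N identical incoherent sources.
L_total = 83 + 10·log₁₀(5) = 83 + 6.990 = 89.99 dB SPL.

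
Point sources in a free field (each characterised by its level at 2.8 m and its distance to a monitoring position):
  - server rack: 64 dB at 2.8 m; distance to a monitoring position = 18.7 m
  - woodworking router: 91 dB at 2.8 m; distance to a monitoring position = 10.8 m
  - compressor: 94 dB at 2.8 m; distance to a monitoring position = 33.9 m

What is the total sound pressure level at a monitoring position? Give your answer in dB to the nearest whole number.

First find each source's level at the receiver (point-source: −20·log₁₀(r/r_ref)), then combine on an intensity basis.
server rack: 64 − 20·log₁₀(18.7/2.8) = 64 − 16.49 = 47.51 dB.
woodworking router: 91 − 20·log₁₀(10.8/2.8) = 91 − 11.73 = 79.27 dB.
compressor: 94 − 20·log₁₀(33.9/2.8) = 94 − 21.66 = 72.34 dB.
Σ 10^(L/10) = 1.018e+08 → L_total = 10·log₁₀(1.018e+08) = 80.08 dB.

80 dB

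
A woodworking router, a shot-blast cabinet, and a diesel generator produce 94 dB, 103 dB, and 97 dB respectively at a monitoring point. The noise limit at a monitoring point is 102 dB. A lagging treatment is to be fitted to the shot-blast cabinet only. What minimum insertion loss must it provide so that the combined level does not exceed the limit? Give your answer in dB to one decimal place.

The untreated sources together contribute 10^(94/10) + 10^(97/10) = 7.524e+09, i.e. 98.76 dB.
The limit corresponds to 10^(102/10) = 1.585e+10; subtracting the fixed part leaves 8.325e+09 for the shot-blast cabinet, i.e. 99.20 dB.
So the shot-blast cabinet must be reduced from 103 to 99.20 dB: IL = 3.80 dB.

3.8 dB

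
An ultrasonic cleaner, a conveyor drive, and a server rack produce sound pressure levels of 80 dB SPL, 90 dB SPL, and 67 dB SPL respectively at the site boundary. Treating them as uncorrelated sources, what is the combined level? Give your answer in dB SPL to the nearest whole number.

For uncorrelated sources the intensities add, so convert each level to linear form, sum, and take 10·log₁₀ of the total.
Σ 10^(L/10) = 10^(80/10) + 10^(90/10) + 10^(67/10) = 1.105e+09.
L_total = 10·log₁₀(1.105e+09) = 90.43 dB SPL.

90 dB SPL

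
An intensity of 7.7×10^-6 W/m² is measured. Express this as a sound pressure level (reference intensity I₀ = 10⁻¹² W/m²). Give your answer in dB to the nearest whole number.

69 dB

Dividing by I₀ shifts the exponent by 12: I/I₀ = 7.7×10^6.
L = 10·(0.8865 + 6) = 68.86 dB.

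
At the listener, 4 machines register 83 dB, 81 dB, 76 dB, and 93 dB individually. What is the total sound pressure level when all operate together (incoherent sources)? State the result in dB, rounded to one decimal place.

93.7 dB

For uncorrelated sources the intensities add, so convert each level to linear form, sum, and take 10·log₁₀ of the total.
Σ 10^(L/10) = 10^(83/10) + 10^(81/10) + 10^(76/10) + 10^(93/10) = 2.360e+09.
L_total = 10·log₁₀(2.360e+09) = 93.73 dB.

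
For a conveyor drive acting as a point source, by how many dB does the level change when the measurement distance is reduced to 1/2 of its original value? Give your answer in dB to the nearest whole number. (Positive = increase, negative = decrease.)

A point source loses 6 dB per doubling of distance; generally ΔL = −20·log₁₀(r₂/r₁).
ΔL = −20·log₁₀(0.5) = +6.02 dB.

+6 dB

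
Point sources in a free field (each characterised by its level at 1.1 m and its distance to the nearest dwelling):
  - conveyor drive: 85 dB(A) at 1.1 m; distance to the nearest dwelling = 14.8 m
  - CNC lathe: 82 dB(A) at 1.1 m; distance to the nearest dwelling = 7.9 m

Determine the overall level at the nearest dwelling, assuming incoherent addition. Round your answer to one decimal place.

First find each source's level at the receiver (point-source: −20·log₁₀(r/r_ref)), then combine on an intensity basis.
conveyor drive: 85 − 20·log₁₀(14.8/1.1) = 85 − 22.58 = 62.42 dB(A).
CNC lathe: 82 − 20·log₁₀(7.9/1.1) = 82 − 17.12 = 64.88 dB(A).
Σ 10^(L/10) = 4.820e+06 → L_total = 10·log₁₀(4.820e+06) = 66.83 dB(A).

66.8 dB(A)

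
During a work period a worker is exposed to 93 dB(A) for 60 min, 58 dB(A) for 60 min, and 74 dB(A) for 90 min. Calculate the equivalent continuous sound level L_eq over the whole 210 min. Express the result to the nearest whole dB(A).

88 dB(A)

Weight each interval's intensity by its duration and average over T = 210 min:
Σ tᵢ·10^(Lᵢ/10) = 60·10^(93/10) + 60·10^(58/10) + 90·10^(74/10) = 1.220e+11.
L_eq = 10·log₁₀(1.220e+11/210) = 87.64 dB(A).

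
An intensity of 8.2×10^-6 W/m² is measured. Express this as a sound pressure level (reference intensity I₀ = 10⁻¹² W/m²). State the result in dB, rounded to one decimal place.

69.1 dB

L = 10·log₁₀(I/I₀) = 10·log₁₀(8.2×10^-6/10⁻¹²) = 10·log₁₀(8.2×10^6).
L = 10·(0.9138 + 6) = 69.14 dB.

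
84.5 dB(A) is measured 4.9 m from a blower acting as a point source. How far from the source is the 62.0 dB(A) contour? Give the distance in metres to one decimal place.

Point-source spreading drops the level by 20·log₁₀(r₂/r₁); inverting, r₂/r₁ = 10^(ΔL/20).
r₂ = 4.9·10^((84.5−62.0)/20) = 4.9·10^(22.5/20) = 65.34 m.

65.3 m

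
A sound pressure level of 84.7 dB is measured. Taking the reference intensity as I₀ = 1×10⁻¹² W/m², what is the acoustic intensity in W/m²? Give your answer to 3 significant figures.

0.000295 W/m²

L = 10·log₁₀(I/I₀) ⇒ I = I₀·10^(L/10) = 10⁻¹² × 10^8.47.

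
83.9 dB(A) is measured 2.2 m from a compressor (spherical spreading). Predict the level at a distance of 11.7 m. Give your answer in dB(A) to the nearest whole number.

For a point source, L₂ = L₁ − 20·log₁₀(r₂/r₁).
L₂ = 83.9 − 20·log₁₀(11.7/2.2) = 83.9 − 14.515 = 69.38 dB(A).

69 dB(A)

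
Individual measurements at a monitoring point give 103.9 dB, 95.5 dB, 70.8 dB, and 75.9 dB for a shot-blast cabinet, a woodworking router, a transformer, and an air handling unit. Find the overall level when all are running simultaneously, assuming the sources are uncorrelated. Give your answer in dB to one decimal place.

104.5 dB

Incoherent sources combine by intensity addition: L_total = 10·log₁₀(Σ 10^(L_i/10)).
Σ 10^(L/10) = 10^(103.9/10) + 10^(95.5/10) + 10^(70.8/10) + 10^(75.9/10) = 2.815e+10.
L_total = 10·log₁₀(2.815e+10) = 104.49 dB.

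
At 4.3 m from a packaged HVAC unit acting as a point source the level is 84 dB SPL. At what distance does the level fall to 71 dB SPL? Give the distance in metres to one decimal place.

19.2 m

The 13.0 dB drop corresponds to a distance ratio of 10^(13.0/20) for a point source.
r₂ = 4.3·10^((84−71)/20) = 4.3·10^(13.0/20) = 19.21 m.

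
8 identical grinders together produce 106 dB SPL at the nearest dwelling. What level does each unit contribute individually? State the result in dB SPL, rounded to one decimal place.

8 equal contributions raise the level by 10·log₁₀ 8 = 9.031 dB, so each unit alone gives 106 − 9.031.

97.0 dB SPL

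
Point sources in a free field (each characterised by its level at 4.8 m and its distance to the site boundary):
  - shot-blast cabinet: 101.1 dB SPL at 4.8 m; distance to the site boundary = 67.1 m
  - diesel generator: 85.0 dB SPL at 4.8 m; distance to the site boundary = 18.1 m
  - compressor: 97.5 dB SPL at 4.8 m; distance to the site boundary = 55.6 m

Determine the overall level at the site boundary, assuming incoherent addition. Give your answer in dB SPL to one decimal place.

81.1 dB SPL

First find each source's level at the receiver (point-source: −20·log₁₀(r/r_ref)), then combine on an intensity basis.
shot-blast cabinet: 101.1 − 20·log₁₀(67.1/4.8) = 101.1 − 22.91 = 78.19 dB SPL.
diesel generator: 85.0 − 20·log₁₀(18.1/4.8) = 85.0 − 11.53 = 73.47 dB SPL.
compressor: 97.5 − 20·log₁₀(55.6/4.8) = 97.5 − 21.28 = 76.22 dB SPL.
Σ 10^(L/10) = 1.301e+08 → L_total = 10·log₁₀(1.301e+08) = 81.14 dB SPL.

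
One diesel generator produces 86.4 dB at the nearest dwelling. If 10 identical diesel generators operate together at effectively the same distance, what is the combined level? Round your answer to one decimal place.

N identical incoherent sources raise the level by 10·log₁₀ N.
L_total = 86.4 + 10·log₁₀(10) = 86.4 + 10.000 = 96.40 dB.

96.4 dB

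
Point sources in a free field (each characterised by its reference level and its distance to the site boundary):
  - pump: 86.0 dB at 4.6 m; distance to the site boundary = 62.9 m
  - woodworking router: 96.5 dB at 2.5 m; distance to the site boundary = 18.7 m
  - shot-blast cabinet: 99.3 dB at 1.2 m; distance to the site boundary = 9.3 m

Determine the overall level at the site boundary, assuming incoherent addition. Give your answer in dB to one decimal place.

83.5 dB

Apply inverse-square spreading to bring every level to the receiver, then sum 10^(L/10).
pump: 86.0 − 20·log₁₀(62.9/4.6) = 86.0 − 22.72 = 63.28 dB.
woodworking router: 96.5 − 20·log₁₀(18.7/2.5) = 96.5 − 17.48 = 79.02 dB.
shot-blast cabinet: 99.3 − 20·log₁₀(9.3/1.2) = 99.3 − 17.79 = 81.51 dB.
Σ 10^(L/10) = 2.237e+08 → L_total = 10·log₁₀(2.237e+08) = 83.50 dB.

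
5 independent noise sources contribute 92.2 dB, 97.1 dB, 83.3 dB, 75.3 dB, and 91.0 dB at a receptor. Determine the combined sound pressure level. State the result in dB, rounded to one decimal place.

For uncorrelated sources the intensities add, so convert each level to linear form, sum, and take 10·log₁₀ of the total.
Σ 10^(L/10) = 10^(92.2/10) + 10^(97.1/10) + 10^(83.3/10) + 10^(75.3/10) + 10^(91.0/10) = 8.295e+09.
L_total = 10·log₁₀(8.295e+09) = 99.19 dB.

99.2 dB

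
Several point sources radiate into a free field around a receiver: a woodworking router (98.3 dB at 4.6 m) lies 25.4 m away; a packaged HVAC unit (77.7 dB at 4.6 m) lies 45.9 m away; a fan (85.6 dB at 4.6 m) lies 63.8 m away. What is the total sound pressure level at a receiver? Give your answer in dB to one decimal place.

83.5 dB

Propagate each source to the receiver with L = L_ref − 20·log₁₀(r/r_ref), then add intensities.
woodworking router: 98.3 − 20·log₁₀(25.4/4.6) = 98.3 − 14.84 = 83.46 dB.
packaged HVAC unit: 77.7 − 20·log₁₀(45.9/4.6) = 77.7 − 19.98 = 57.72 dB.
fan: 85.6 − 20·log₁₀(63.8/4.6) = 85.6 − 22.84 = 62.76 dB.
Σ 10^(L/10) = 2.242e+08 → L_total = 10·log₁₀(2.242e+08) = 83.51 dB.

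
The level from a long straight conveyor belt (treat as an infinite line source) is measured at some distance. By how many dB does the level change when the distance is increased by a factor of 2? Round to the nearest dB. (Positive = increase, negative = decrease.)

Line-source spreading: ΔL = −10·log₁₀(r₂/r₁).
ΔL = −10·log₁₀(2) = -3.01 dB.

-3 dB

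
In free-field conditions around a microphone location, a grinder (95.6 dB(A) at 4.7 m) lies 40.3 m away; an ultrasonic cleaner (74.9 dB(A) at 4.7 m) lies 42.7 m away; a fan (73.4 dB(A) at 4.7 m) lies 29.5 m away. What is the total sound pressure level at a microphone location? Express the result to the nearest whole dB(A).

Apply inverse-square spreading to bring every level to the receiver, then sum 10^(L/10).
grinder: 95.6 − 20·log₁₀(40.3/4.7) = 95.6 − 18.66 = 76.94 dB(A).
ultrasonic cleaner: 74.9 − 20·log₁₀(42.7/4.7) = 74.9 − 19.17 = 55.73 dB(A).
fan: 73.4 − 20·log₁₀(29.5/4.7) = 73.4 − 15.95 = 57.45 dB(A).
Σ 10^(L/10) = 5.031e+07 → L_total = 10·log₁₀(5.031e+07) = 77.02 dB(A).

77 dB(A)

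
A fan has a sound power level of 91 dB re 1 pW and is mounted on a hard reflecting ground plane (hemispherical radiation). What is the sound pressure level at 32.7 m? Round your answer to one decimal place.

L_p = L_w − 10·log₁₀(2π·r²) with r = 32.7 m.
2π·r² = 6719 m², 10·log₁₀ of that is 38.273 dB.
L_p = 91 − 38.273 = 52.73 dB.

52.7 dB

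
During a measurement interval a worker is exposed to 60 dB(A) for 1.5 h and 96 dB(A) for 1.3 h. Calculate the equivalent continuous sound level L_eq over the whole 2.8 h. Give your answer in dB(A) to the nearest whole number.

The energy average is taken in the linear domain: L_eq = 10·log₁₀[(Σ tᵢ·10^(Lᵢ/10))/T], T = 2.8 h.
Σ tᵢ·10^(Lᵢ/10) = 1.5·10^(60/10) + 1.3·10^(96/10) = 5.177e+09.
L_eq = 10·log₁₀(5.177e+09/2.8) = 92.67 dB(A).

93 dB(A)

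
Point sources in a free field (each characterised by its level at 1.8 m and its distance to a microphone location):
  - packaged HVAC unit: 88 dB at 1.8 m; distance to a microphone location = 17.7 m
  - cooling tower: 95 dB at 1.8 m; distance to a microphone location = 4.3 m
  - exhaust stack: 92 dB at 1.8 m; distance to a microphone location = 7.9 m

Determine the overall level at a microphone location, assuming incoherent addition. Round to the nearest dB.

Apply inverse-square spreading to bring every level to the receiver, then sum 10^(L/10).
packaged HVAC unit: 88 − 20·log₁₀(17.7/1.8) = 88 − 19.85 = 68.15 dB.
cooling tower: 95 − 20·log₁₀(4.3/1.8) = 95 − 7.56 = 87.44 dB.
exhaust stack: 92 − 20·log₁₀(7.9/1.8) = 92 − 12.85 = 79.15 dB.
Σ 10^(L/10) = 6.429e+08 → L_total = 10·log₁₀(6.429e+08) = 88.08 dB.

88 dB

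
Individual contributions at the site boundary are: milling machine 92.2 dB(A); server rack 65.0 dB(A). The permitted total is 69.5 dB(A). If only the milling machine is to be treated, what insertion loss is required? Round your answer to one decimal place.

24.6 dB

Everything except the milling machine sums to 10^(65.0/10) = 3.162e+06 in linear terms, 65.00 dB(A).
To meet 69.5 dB(A) overall, the treated milling machine may contribute at most 10^(69.5/10) − 3.162e+06 = 5.750e+06, i.e. 67.60 dB(A).
So the milling machine must be reduced from 92.2 to 67.60 dB(A): IL = 24.60 dB.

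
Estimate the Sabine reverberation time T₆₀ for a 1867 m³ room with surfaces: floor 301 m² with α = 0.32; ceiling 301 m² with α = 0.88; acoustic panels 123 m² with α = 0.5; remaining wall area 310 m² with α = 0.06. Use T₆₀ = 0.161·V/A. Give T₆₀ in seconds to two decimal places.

0.68 s

Total absorption A = 301·0.32 + 301·0.88 + 123·0.5 + 310·0.06 = 441.30 m² sabins.
T₆₀ = 0.161 × 1867 / 441.30 = 0.681 s.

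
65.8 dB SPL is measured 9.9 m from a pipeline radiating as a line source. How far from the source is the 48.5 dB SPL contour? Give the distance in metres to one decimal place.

531.7 m

The 17.3 dB drop corresponds to a distance ratio of 10^(17.3/10) for a line source.
r₂ = 9.9·10^((65.8−48.5)/10) = 9.9·10^(17.3/10) = 531.66 m.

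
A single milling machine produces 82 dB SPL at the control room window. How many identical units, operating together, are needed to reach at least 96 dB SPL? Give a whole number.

26

N identical sources give L₁ + 10·log₁₀ N, so require 10·log₁₀ N ≥ 96 − 82 = 14.0 dB.
N ≥ 10^(14.0/10) = 25.119, so N = 26.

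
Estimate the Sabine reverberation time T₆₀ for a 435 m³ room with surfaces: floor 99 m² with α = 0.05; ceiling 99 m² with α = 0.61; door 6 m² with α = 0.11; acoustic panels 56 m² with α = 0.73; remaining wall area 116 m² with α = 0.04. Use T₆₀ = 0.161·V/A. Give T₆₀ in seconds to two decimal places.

0.63 s

A = Σ Sᵢαᵢ = 99·0.05 + 99·0.61 + 6·0.11 + 56·0.73 + 116·0.04 = 111.52 m².
T₆₀ = 0.161·V/A = 0.161·435/111.52 = 0.628 s.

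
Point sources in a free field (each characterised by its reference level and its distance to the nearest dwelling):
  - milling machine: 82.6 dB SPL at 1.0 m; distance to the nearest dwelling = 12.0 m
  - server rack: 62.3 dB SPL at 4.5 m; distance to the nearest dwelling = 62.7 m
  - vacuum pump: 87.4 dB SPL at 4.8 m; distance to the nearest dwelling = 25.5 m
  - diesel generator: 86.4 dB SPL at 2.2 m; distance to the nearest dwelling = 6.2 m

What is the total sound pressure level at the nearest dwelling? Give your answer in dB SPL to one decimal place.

78.8 dB SPL

Apply inverse-square spreading to bring every level to the receiver, then sum 10^(L/10).
milling machine: 82.6 − 20·log₁₀(12.0/1.0) = 82.6 − 21.58 = 61.02 dB SPL.
server rack: 62.3 − 20·log₁₀(62.7/4.5) = 62.3 − 22.88 = 39.42 dB SPL.
vacuum pump: 87.4 − 20·log₁₀(25.5/4.8) = 87.4 − 14.51 = 72.89 dB SPL.
diesel generator: 86.4 − 20·log₁₀(6.2/2.2) = 86.4 − 9.00 = 77.40 dB SPL.
Σ 10^(L/10) = 7.571e+07 → L_total = 10·log₁₀(7.571e+07) = 78.79 dB SPL.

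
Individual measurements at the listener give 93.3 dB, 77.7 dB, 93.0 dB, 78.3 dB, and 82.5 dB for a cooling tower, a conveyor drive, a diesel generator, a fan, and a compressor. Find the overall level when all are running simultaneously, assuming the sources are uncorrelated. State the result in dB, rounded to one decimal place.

For uncorrelated sources the intensities add, so convert each level to linear form, sum, and take 10·log₁₀ of the total.
Σ 10^(L/10) = 10^(93.3/10) + 10^(77.7/10) + 10^(93.0/10) + 10^(78.3/10) + 10^(82.5/10) = 4.438e+09.
L_total = 10·log₁₀(4.438e+09) = 96.47 dB.

96.5 dB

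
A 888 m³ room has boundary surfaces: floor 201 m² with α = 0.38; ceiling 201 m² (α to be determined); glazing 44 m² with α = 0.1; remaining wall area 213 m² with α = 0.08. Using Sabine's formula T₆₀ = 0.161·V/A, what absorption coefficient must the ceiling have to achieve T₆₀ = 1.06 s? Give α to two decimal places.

From T₆₀ = 0.161·V/A, the target T₆₀ = 1.06 s needs A = 0.161·888/1.06 = 134.88 m².
Absorption from the other surfaces = 201·0.38 + 44·0.1 + 213·0.08 = 97.82 m², so the ceiling must supply 37.06 m² over 201 m².
α = 37.06/201 = 0.184.

0.18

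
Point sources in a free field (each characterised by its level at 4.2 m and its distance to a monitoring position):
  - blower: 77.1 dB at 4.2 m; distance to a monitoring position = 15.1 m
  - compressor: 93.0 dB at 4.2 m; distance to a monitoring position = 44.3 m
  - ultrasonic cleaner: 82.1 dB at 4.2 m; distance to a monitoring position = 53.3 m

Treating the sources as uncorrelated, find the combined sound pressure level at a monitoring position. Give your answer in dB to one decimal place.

73.6 dB

Propagate each source to the receiver with L = L_ref − 20·log₁₀(r/r_ref), then add intensities.
blower: 77.1 − 20·log₁₀(15.1/4.2) = 77.1 − 11.11 = 65.99 dB.
compressor: 93.0 − 20·log₁₀(44.3/4.2) = 93.0 − 20.46 = 72.54 dB.
ultrasonic cleaner: 82.1 − 20·log₁₀(53.3/4.2) = 82.1 − 22.07 = 60.03 dB.
Σ 10^(L/10) = 2.291e+07 → L_total = 10·log₁₀(2.291e+07) = 73.60 dB.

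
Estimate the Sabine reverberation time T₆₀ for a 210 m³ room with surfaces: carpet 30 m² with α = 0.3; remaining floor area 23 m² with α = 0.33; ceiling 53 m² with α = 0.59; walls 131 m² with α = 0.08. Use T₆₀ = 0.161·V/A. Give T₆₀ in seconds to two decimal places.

Summing Sᵢαᵢ: 30·0.3 + 23·0.33 + 53·0.59 + 131·0.08 = 58.34 m².
T₆₀ = 0.161·V/A = 0.161·210/58.34 = 0.580 s.

0.58 s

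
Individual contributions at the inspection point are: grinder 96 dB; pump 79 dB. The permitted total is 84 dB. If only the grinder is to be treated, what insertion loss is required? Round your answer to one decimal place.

Everything except the grinder sums to 10^(79/10) = 7.943e+07 in linear terms, 79.00 dB.
The limit corresponds to 10^(84/10) = 2.512e+08; subtracting the fixed part leaves 1.718e+08 for the grinder, i.e. 82.35 dB.
Required insertion loss = 96 − 82.35 = 13.65 dB.

13.7 dB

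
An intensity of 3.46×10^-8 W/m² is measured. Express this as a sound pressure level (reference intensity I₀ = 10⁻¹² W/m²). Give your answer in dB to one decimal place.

45.4 dB

L = 10·log₁₀(I/I₀) = 10·log₁₀(3.46×10^-8/10⁻¹²) = 10·log₁₀(3.46×10^4).
L = 10·(0.5391 + 4) = 45.39 dB.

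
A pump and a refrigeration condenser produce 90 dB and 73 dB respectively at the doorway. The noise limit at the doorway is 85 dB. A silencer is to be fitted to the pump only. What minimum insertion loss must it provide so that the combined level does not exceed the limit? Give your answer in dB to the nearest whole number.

The untreated sources together contribute 10^(73/10) = 1.995e+07, i.e. 73.00 dB.
To meet 85 dB overall, the treated pump may contribute at most 10^(85/10) − 1.995e+07 = 2.963e+08, i.e. 84.72 dB.
So the pump must be reduced from 90 to 84.72 dB: IL = 5.28 dB.

5 dB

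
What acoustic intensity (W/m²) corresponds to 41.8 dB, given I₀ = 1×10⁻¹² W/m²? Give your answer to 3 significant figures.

1.51e-08 W/m²

I/I₀ = 10^(41.8/10) = 1.514e+04, so I = 1.514e+04 × 10⁻¹² W/m².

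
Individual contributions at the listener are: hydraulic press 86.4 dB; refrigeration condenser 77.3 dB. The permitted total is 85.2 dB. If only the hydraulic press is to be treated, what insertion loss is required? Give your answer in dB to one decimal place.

2.0 dB

The untreated sources together contribute 10^(77.3/10) = 5.370e+07, i.e. 77.30 dB.
To meet 85.2 dB overall, the treated hydraulic press may contribute at most 10^(85.2/10) − 5.370e+07 = 2.774e+08, i.e. 84.43 dB.
Required insertion loss = 86.4 − 84.43 = 1.97 dB.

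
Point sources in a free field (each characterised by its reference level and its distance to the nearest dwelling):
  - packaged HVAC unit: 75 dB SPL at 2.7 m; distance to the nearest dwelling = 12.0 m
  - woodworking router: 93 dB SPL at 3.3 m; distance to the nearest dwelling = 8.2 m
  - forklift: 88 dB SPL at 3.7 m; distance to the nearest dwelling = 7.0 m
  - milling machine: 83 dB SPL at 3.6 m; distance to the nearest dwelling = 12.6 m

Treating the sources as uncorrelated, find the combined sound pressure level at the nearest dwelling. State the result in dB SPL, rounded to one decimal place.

87.1 dB SPL

Apply inverse-square spreading to bring every level to the receiver, then sum 10^(L/10).
packaged HVAC unit: 75 − 20·log₁₀(12.0/2.7) = 75 − 12.96 = 62.04 dB SPL.
woodworking router: 93 − 20·log₁₀(8.2/3.3) = 93 − 7.91 = 85.09 dB SPL.
forklift: 88 − 20·log₁₀(7.0/3.7) = 88 − 5.54 = 82.46 dB SPL.
milling machine: 83 − 20·log₁₀(12.6/3.6) = 83 − 10.88 = 72.12 dB SPL.
Σ 10^(L/10) = 5.173e+08 → L_total = 10·log₁₀(5.173e+08) = 87.14 dB SPL.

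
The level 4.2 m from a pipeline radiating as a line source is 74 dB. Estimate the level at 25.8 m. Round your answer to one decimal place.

Line-source attenuation: ΔL = 10·log₁₀(r₂/r₁) = 10·log₁₀(25.8/4.2) = 7.884 dB.
L₂ = 74 − 10·log₁₀(25.8/4.2) = 74 − 7.884 = 66.12 dB.

66.1 dB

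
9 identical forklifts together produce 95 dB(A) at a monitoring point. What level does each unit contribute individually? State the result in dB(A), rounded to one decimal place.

Dividing the total intensity by 9 lowers the level by 10·log₁₀ 9 = 9.542 dB: L₁ = 95 − 9.542.

85.5 dB(A)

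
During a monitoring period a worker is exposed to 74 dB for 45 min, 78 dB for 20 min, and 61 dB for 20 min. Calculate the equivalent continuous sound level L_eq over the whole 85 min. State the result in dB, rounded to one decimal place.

Weight each interval's intensity by its duration and average over T = 85 min:
Σ tᵢ·10^(Lᵢ/10) = 45·10^(74/10) + 20·10^(78/10) + 20·10^(61/10) = 2.417e+09.
L_eq = 10·log₁₀(2.417e+09/85) = 74.54 dB.

74.5 dB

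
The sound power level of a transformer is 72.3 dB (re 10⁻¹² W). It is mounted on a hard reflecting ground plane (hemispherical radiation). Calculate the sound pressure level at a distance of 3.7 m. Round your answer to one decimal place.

53.0 dB

L_p = L_w − 10·log₁₀(2π·r²) with r = 3.7 m.
2π·r² = 86.02 m², 10·log₁₀ of that is 19.346 dB.
L_p = 72.3 − 19.346 = 52.95 dB.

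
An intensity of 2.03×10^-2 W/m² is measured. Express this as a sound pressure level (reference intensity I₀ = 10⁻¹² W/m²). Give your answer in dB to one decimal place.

Dividing by I₀ shifts the exponent by 12: I/I₀ = 2.03×10^10.
L = 10·(0.3075 + 10) = 103.07 dB.

103.1 dB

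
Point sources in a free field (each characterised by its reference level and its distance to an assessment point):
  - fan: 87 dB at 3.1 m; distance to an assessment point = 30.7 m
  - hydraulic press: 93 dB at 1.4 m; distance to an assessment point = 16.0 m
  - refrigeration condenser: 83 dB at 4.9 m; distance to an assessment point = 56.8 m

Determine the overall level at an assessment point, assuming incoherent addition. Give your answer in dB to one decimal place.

First find each source's level at the receiver (point-source: −20·log₁₀(r/r_ref)), then combine on an intensity basis.
fan: 87 − 20·log₁₀(30.7/3.1) = 87 − 19.92 = 67.08 dB.
hydraulic press: 93 − 20·log₁₀(16.0/1.4) = 93 − 21.16 = 71.84 dB.
refrigeration condenser: 83 − 20·log₁₀(56.8/4.9) = 83 − 21.28 = 61.72 dB.
Σ 10^(L/10) = 2.187e+07 → L_total = 10·log₁₀(2.187e+07) = 73.40 dB.

73.4 dB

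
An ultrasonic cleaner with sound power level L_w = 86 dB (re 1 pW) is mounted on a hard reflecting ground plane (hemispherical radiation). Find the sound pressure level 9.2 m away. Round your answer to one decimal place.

58.7 dB

L_p = L_w − 10·log₁₀(2π·r²) with r = 9.2 m.
2π·r² = 531.8 m², 10·log₁₀ of that is 27.258 dB.
L_p = 86 − 27.258 = 58.74 dB.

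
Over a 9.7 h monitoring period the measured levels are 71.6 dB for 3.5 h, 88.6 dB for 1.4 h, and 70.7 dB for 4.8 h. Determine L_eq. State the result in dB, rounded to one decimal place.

80.6 dB

The energy average is taken in the linear domain: L_eq = 10·log₁₀[(Σ tᵢ·10^(Lᵢ/10))/T], T = 9.7 h.
Σ tᵢ·10^(Lᵢ/10) = 3.5·10^(71.6/10) + 1.4·10^(88.6/10) + 4.8·10^(70.7/10) = 1.121e+09.
L_eq = 10·log₁₀(1.121e+09/9.7) = 80.63 dB.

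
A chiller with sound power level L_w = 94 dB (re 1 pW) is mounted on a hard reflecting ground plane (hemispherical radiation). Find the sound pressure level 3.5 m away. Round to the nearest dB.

The power spreads over a hemisphere of area 2π·r², so L_p = L_w − 10·log₁₀(2π·r²).
2π·r² = 76.97 m², 10·log₁₀ of that is 18.863 dB.
L_p = 94 − 18.863 = 75.14 dB.

75 dB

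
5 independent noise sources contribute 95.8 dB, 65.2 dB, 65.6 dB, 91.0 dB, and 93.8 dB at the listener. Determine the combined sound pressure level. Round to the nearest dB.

99 dB

Incoherent sources combine by intensity addition: L_total = 10·log₁₀(Σ 10^(L_i/10)).
Σ 10^(L/10) = 10^(95.8/10) + 10^(65.2/10) + 10^(65.6/10) + 10^(91.0/10) + 10^(93.8/10) = 7.467e+09.
L_total = 10·log₁₀(7.467e+09) = 98.73 dB.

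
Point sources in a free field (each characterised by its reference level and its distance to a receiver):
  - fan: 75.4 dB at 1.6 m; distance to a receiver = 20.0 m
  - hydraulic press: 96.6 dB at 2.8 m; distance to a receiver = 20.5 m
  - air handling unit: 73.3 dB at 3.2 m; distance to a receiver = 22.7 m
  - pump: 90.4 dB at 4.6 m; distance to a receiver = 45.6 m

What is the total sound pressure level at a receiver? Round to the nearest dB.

80 dB

Apply inverse-square spreading to bring every level to the receiver, then sum 10^(L/10).
fan: 75.4 − 20·log₁₀(20.0/1.6) = 75.4 − 21.94 = 53.46 dB.
hydraulic press: 96.6 − 20·log₁₀(20.5/2.8) = 96.6 − 17.29 = 79.31 dB.
air handling unit: 73.3 − 20·log₁₀(22.7/3.2) = 73.3 − 17.02 = 56.28 dB.
pump: 90.4 − 20·log₁₀(45.6/4.6) = 90.4 − 19.92 = 70.48 dB.
Σ 10^(L/10) = 9.708e+07 → L_total = 10·log₁₀(9.708e+07) = 79.87 dB.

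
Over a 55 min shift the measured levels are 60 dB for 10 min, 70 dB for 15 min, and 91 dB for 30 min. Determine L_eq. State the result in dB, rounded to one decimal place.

The energy average is taken in the linear domain: L_eq = 10·log₁₀[(Σ tᵢ·10^(Lᵢ/10))/T], T = 55 min.
Σ tᵢ·10^(Lᵢ/10) = 10·10^(60/10) + 15·10^(70/10) + 30·10^(91/10) = 3.793e+10.
L_eq = 10·log₁₀(3.793e+10/55) = 88.39 dB.

88.4 dB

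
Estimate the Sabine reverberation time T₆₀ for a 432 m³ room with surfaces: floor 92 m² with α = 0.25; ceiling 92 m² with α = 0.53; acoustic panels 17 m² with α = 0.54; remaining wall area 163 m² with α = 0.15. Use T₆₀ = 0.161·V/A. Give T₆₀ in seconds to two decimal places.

0.66 s

Summing Sᵢαᵢ: 92·0.25 + 92·0.53 + 17·0.54 + 163·0.15 = 105.39 m².
T₆₀ = 0.161 × 432 / 105.39 = 0.660 s.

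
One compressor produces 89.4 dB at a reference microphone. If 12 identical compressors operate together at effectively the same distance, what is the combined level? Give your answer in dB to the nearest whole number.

With 12 equal, uncorrelated contributions the intensity is 12× that of one unit, giving a rise of 10·log₁₀ 12.
L_total = 89.4 + 10·log₁₀(12) = 89.4 + 10.792 = 100.19 dB.

100 dB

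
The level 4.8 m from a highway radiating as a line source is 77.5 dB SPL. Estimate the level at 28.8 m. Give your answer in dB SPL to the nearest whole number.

For a line source, L₂ = L₁ − 10·log₁₀(r₂/r₁).
L₂ = 77.5 − 10·log₁₀(28.8/4.8) = 77.5 − 7.782 = 69.72 dB SPL.

70 dB SPL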